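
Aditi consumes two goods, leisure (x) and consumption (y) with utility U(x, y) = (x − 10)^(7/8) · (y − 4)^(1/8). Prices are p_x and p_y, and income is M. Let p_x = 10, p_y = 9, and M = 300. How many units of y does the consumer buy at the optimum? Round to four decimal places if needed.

After buying the subsistence bundle (10, 4), a share 0.875 of the remaining income goes to x: x* = 10 + 0.875·(M − 10p_x − 4p_y)/p_x.
Discretionary income = 300 − 10·10 − 4·9 = 164; y* = 4 + 0.125·164/9 = 6.2778.

y* = 6.2778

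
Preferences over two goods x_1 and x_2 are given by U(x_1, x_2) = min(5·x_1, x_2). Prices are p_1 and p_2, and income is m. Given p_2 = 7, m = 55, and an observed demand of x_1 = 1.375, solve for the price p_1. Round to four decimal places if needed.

With perfect complements, no substitution: consume in ratio x_1:x_2 = 1:5.
Budget: p_1·x_1 + p_2·5·x_1 = m, so (p_1 + 5·p_2)·x_1 = m.
Demand: x_1*(p_1,p_2,m) = m/(p_1 + 5·p_2), x_2* = 5·m/(p_1 + 5·p_2).
Set x_1* = 1.375 in the demand function and solve for p_1: p_1 = 5.

p_1 = 5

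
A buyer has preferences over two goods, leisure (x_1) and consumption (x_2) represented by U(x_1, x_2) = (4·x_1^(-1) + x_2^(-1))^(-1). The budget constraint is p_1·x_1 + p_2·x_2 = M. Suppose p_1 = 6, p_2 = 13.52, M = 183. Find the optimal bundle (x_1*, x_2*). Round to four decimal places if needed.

x_1* = 17.423, x_2* = 5.8034

MRS = MU_x_1/MU_x_2 = 4·(x_2/x_1)^(2). Set equal to p_1/p_2.
Solve for the ratio: x_2/x_1 = [(1/4)·p_1/p_2]^(0.5).
Substitute x_2 = (x_2/x_1)·x_1 into the budget: x_1* = M/(p_1 + p_2·(x_2/x_1)).
Numerically x_2/x_1 = 0.333087, so x_1* = 183/(6 + 13.52·0.333087) = 17.423 and x_2* = 0.333087·17.423 = 5.8034.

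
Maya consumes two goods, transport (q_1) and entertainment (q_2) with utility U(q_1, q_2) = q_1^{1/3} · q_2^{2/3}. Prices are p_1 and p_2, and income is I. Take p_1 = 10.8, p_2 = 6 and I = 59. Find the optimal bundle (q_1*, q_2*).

q_1* = 1.821, q_2* = 6.5556

MU_q_1/MU_q_2 = (1/3·q_2)/(2/3·q_1); tangency sets this equal to p_1/p_2.
Rearranging, p_2·q_2 = 2·p_1·q_1. Substituting into the budget gives p_1·q_1·(1 + 2) = I.
Demand: q_1*(p_1,p_2,I) = 1/3·I/p_1 and q_2* = 2/3·I/p_2.
At p_1=10.8, p_2=6, I=59: q_1* = 1/3·59/10.8 = 1.821, q_2* = 6.5556.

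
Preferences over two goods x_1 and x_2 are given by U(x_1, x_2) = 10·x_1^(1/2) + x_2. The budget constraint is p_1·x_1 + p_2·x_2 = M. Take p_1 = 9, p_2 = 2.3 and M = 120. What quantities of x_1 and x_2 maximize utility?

x_1* = 1.6327, x_2* = 45.785

Plugging in: x_1* = (5·2.3/9)² = 1.6327, x_2* = 45.785.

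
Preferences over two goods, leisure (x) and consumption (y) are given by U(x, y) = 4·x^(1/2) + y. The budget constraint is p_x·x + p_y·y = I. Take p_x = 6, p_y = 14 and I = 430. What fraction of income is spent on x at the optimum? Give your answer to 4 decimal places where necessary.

share on x = 0.3039

Set MRS = p_x/p_y: 2·x^(−1/2) = p_x/p_y.
Solve: √x = 2·p_y/p_x, so x*(p_x,p_y) = (2·p_y/p_x)², and y* = (I − p_x·x*)/p_y.
Plugging in: x* = (2·14/6)² = 21.7778, y* = 21.381.
Expenditure on x: 6·21.7778 = 130.6667; share = 0.3039.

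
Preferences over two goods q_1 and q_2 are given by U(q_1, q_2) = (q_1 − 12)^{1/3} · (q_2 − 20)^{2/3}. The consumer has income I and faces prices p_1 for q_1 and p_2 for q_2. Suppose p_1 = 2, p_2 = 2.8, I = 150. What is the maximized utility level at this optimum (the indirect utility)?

MRS = (1/2)·(q_2−20)/(q_1−12). Tangency with p_1/p_2 gives q_2−20 = 2·(p_1/p_2)·(q_1−12).
After buying the subsistence bundle (12, 20), a share 1/3 of the remaining income goes to q_1: q_1* = 12 + 1/3·(I − 12p_1 − 20p_2)/p_1.
Discretionary income = 150 − 12·2 − 20·2.8 = 70; q_1* = 12 + 1/3·70/2 = 23.6667; q_2* = 20 + 2/3·70/2.8 = 36.6667.
Utility at the optimum: U(23.6667, 36.6667) = 14.7984.

V = 14.7984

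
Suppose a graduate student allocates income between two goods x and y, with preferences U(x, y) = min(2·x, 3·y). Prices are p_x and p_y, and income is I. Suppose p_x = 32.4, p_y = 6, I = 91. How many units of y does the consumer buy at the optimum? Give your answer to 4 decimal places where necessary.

y* = 1.6667

Leontief preferences: the optimum is at the kink where x/3 = y/2, i.e. y = (2/3)·x.
Budget: p_x·x + p_y·(2/3)·x = I, so (3·p_x + 2·p_y)·x = 3·I.
Demand: x*(p_x,p_y,I) = 3·I/(3·p_x + 2·p_y), y* = 2·I/(3·p_x + 2·p_y).
Here 3·32.4 + 2·6 = 109.2, giving y* = 1.6667.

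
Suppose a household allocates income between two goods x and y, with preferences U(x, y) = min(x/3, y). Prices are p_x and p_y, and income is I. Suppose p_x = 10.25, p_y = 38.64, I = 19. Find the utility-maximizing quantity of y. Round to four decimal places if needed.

y* = 0.2738

Here 3·10.25 + 38.64 = 69.39, giving y* = 0.2738.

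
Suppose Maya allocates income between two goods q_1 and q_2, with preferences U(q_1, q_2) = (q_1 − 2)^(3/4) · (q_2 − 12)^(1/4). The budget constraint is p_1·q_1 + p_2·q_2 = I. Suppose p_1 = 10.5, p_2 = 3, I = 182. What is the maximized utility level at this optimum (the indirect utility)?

V = 9.2794

MRS = 3·(q_2−12)/(q_1−2). Tangency with p_1/p_2 gives q_2−12 = (1/3)·(p_1/p_2)·(q_1−2).
Substituting into the budget: q_1* = 2 + 0.75·(I − 2·p_1 − 12·p_2)/p_1, and q_2* = 12 + 0.25·(…)/p_2.
Discretionary income = 182 − 2·10.5 − 12·3 = 125; q_1* = 2 + 0.75·125/10.5 = 10.9286; q_2* = 12 + 0.25·125/3 = 22.4167.
Utility at the optimum: U(10.9286, 22.4167) = 9.2794.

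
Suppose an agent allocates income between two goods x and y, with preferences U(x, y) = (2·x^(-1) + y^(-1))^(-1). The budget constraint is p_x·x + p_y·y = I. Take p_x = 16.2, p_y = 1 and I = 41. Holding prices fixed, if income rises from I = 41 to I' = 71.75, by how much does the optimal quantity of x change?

Δx* = 1.6145

Numerically y/x = 2.84605, so x* = 41/(16.2 + 1·2.84605) = 2.1527.
At I' = 71.75: x* = 3.7672. Change: 3.7672 − 2.1527 = 1.6145.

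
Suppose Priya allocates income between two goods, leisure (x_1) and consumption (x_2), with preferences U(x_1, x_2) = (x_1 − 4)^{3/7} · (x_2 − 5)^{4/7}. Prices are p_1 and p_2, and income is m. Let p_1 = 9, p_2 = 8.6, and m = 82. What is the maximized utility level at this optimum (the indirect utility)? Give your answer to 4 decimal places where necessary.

After buying the subsistence bundle (4, 5), a share 3/7 of the remaining income goes to x_1: x_1* = 4 + 3/7·(m − 4p_1 − 5p_2)/p_1.
Discretionary income = 82 − 4·9 − 5·8.6 = 3; x_1* = 4 + 3/7·3/9 = 4.1429; x_2* = 5 + 4/7·3/8.6 = 5.1993.
Utility at the optimum: U(4.1429, 5.1993) = 0.1728.

V = 0.1728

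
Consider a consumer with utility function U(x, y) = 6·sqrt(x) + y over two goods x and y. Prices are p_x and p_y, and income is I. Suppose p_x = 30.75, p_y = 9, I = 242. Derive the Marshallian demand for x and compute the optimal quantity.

x* = 0.771

Solve: √x = 3·p_y/p_x, so x*(p_x,p_y) = (3·p_y/p_x)², and y* = (I − p_x·x*)/p_y.
Plugging in: x* = (3·9/30.75)² = 0.771.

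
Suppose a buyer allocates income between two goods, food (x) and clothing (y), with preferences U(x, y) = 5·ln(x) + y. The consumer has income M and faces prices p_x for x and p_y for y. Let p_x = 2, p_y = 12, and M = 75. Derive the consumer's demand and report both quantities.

x* = 30, y* = 1.25

Set MRS = p_x/p_y: (5/x)/1 = p_x/p_y.
So x*(p_x,p_y) = 5·p_y/p_x, independent of income; and y* = (M − 5·p_y)/p_y.
At the given prices: x* = 5·12/2 = 30, and y* = 1.25.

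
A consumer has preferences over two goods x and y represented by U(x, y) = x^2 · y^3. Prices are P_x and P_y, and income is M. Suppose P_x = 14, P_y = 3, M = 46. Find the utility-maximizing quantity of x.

x* = 1.3143

The MRS is (2/3)·y/x. Set MRS = P_x/P_y.
Rearranging, P_y·y = (3/2)·P_x·x. Substituting into the budget gives P_x·x·(1 + (3/2)) = M.
Demand: x*(P_x,P_y,M) = 0.4·M/P_x and y* = 0.6·M/P_y.
At P_x=14, P_y=3, M=46: x* = 0.4·46/14 = 1.3143.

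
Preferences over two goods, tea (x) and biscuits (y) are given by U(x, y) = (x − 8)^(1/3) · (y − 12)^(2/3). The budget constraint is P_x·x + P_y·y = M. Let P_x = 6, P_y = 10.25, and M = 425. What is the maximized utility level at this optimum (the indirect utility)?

Substituting into the budget: x* = 8 + 1/3·(M − 8·P_x − 12·P_y)/P_x, and y* = 12 + 2/3·(…)/P_y.
Discretionary income = 425 − 8·6 − 12·10.25 = 254; x* = 8 + 1/3·254/6 = 22.1111; y* = 12 + 2/3·254/10.25 = 28.5203.
Utility at the optimum: U(22.1111, 28.5203) = 15.6747.

V = 15.6747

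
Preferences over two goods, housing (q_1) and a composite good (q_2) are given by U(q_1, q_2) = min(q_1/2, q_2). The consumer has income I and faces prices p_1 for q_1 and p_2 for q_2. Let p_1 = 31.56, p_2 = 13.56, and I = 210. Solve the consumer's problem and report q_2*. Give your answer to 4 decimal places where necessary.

With perfect complements, no substitution: consume in ratio q_1:q_2 = 2:1.
Budget: p_1·q_1 + p_2·(1/2)·q_1 = I, so (2·p_1 + p_2)·q_1 = 2·I.
Demand: q_1*(p_1,p_2,I) = 2·I/(2·p_1 + p_2), q_2* = I/(2·p_1 + p_2).
Here 2·31.56 + 13.56 = 76.68, giving q_2* = 2.7387.

q_2* = 2.7387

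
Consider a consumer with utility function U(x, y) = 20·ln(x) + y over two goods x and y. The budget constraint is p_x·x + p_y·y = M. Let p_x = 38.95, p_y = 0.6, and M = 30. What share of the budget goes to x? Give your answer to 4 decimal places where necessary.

So x*(p_x,p_y) = 20·p_y/p_x, independent of income; and y* = (M − 20·p_y)/p_y.
At the given prices: x* = 20·0.6/38.95 = 0.3081, and y* = 30.
Expenditure on x: 38.95·0.3081 = 12; share = 0.4.

share on x = 0.4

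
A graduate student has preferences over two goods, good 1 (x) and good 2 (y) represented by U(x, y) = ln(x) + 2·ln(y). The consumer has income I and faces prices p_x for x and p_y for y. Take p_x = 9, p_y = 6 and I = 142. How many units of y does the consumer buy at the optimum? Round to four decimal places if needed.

y* = 15.7778

Demand: x*(p_x,p_y,I) = 1/3·I/p_x and y* = 2/3·I/p_y.
At p_x=9, p_y=6, I=142: y* = 2/3·142/6 = 15.7778.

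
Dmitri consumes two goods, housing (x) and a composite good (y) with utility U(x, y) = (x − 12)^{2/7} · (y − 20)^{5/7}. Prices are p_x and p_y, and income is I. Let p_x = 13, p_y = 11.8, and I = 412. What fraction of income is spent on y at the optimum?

share on y = 0.6075

Let x' = x−12, y' = y−20. MRS = (2/5)·y'/x' = p_x/p_y.
Substituting into the budget: x* = 12 + 2/7·(I − 12·p_x − 20·p_y)/p_x, and y* = 20 + 5/7·(…)/p_y.
Discretionary income = 412 − 12·13 − 20·11.8 = 20; x* = 12 + 2/7·20/13 = 12.4396; y* = 20 + 5/7·20/11.8 = 21.2107.
Expenditure on y: 11.8·21.2107 = 250.2857; share = 0.6075.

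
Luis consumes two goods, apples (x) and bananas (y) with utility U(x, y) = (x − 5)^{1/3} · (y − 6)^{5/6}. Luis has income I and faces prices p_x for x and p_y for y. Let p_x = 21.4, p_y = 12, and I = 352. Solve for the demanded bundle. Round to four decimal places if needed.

MRS = (2/5)·(y−6)/(x−5). Tangency with p_x/p_y gives y−6 = (5/2)·(p_x/p_y)·(x−5).
After buying the subsistence bundle (5, 6), a share 2/7 of the remaining income goes to x: x* = 5 + 2/7·(I − 5p_x − 6p_y)/p_x.
Discretionary income = 352 − 5·21.4 − 6·12 = 173; x* = 5 + 2/7·173/21.4 = 7.3097; y* = 6 + 5/7·173/12 = 16.2976.

x* = 7.3097, y* = 16.2976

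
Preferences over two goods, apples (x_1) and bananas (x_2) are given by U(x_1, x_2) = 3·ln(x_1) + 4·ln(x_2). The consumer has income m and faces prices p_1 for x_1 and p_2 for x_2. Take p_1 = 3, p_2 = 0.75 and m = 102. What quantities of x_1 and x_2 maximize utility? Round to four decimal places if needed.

The MRS is (3/4)·x_2/x_1. Set MRS = p_1/p_2.
So 3·p_2·x_2 = 4·p_1·x_1; combined with the budget, a share 3/7 of income goes to x_1.
Demand: x_1*(p_1,p_2,m) = 3/7·m/p_1 and x_2* = 4/7·m/p_2.
At p_1=3, p_2=0.75, m=102: x_1* = 3/7·102/3 = 14.5714, x_2* = 77.7143.

x_1* = 14.5714, x_2* = 77.7143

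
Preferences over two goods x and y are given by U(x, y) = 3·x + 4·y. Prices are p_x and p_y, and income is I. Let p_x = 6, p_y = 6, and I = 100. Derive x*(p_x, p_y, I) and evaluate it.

Perfect substitutes: compare marginal utility per dollar. 3/p_x vs 4/p_y → 0.5 vs 0.6667.
y gives more utility per dollar, so spend all income on y: y* = I/p_y, x* = 0.
Numerically: x* = 0, y* = 16.6667.

x* = 0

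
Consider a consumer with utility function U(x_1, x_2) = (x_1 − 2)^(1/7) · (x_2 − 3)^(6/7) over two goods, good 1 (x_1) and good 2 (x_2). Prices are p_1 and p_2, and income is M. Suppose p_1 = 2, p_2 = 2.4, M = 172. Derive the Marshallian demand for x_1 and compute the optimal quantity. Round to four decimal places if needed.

x_1* = 13.4857

Let x_1' = x_1−2, x_2' = x_2−3. MRS = (1/6)·x_2'/x_1' = p_1/p_2.
After buying the subsistence bundle (2, 3), a share 1/7 of the remaining income goes to x_1: x_1* = 2 + 1/7·(M − 2p_1 − 3p_2)/p_1.
Discretionary income = 172 − 2·2 − 3·2.4 = 160.8; x_1* = 2 + 1/7·160.8/2 = 13.4857.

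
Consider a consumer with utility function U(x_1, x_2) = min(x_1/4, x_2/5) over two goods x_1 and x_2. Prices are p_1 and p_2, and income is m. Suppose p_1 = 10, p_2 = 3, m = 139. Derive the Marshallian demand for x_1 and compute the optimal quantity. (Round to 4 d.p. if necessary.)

With perfect complements, no substitution: consume in ratio x_1:x_2 = 4:5.
Budget: p_1·x_1 + p_2·(5/4)·x_1 = m, so (4·p_1 + 5·p_2)·x_1 = 4·m.
Demand: x_1*(p_1,p_2,m) = 4·m/(4·p_1 + 5·p_2), x_2* = 5·m/(4·p_1 + 5·p_2).
Here 4·10 + 5·3 = 55, giving x_1* = 10.1091.

x_1* = 10.1091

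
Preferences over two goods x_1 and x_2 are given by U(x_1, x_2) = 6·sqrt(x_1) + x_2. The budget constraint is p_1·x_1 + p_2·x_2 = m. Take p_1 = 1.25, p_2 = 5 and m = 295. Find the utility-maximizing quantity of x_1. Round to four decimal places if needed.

Utility is quasi-linear in x_2; the FOC for x_1 is 3/√x_1 = p_1/p_2.
Solve: √x_1 = 3·p_2/p_1, so x_1*(p_1,p_2) = (3·p_2/p_1)², and x_2* = (m − p_1·x_1*)/p_2.
Plugging in: x_1* = (3·5/1.25)² = 144.

x_1* = 144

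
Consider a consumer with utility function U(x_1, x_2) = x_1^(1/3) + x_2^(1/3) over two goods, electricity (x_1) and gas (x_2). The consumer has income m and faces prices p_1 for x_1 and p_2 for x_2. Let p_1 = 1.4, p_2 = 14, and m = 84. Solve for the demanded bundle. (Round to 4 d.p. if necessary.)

From the CES first-order condition, (x_2/x_1)^(2/3) = p_1/p_2.
Solve for the ratio: x_2/x_1 = [p_1/p_2]^(1.5).
With the ratio pinned down, the budget gives x_1* = m/(p_1 + p_2·(x_2/x_1)) and x_2* = (x_2/x_1)·x_1*.
Numerically x_2/x_1 = 0.031623, so x_1* = 84/(1.4 + 14·0.031623) = 45.5848 and x_2* = 0.031623·45.5848 = 1.4415.

x_1* = 45.5848, x_2* = 1.4415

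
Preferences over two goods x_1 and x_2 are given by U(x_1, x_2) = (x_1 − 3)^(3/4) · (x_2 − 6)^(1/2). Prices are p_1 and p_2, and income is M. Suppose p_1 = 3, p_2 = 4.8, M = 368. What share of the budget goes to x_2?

share on x_2 = 0.4372

Let x_1' = x_1−3, x_2' = x_2−6. MRS = (3/2)·x_2'/x_1' = p_1/p_2.
After buying the subsistence bundle (3, 6), a share 0.6 of the remaining income goes to x_1: x_1* = 3 + 0.6·(M − 3p_1 − 6p_2)/p_1.
Discretionary income = 368 − 3·3 − 6·4.8 = 330.2; x_1* = 3 + 0.6·330.2/3 = 69.04; x_2* = 6 + 0.4·330.2/4.8 = 33.5167.
Expenditure on x_2: 4.8·33.5167 = 160.88; share = 0.4372.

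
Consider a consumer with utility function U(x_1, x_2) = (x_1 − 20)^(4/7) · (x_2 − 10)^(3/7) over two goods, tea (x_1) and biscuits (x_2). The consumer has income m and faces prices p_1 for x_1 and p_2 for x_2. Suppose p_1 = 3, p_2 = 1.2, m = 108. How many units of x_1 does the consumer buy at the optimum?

MRS = (4/3)·(x_2−10)/(x_1−20). Tangency with p_1/p_2 gives x_2−10 = (3/4)·(p_1/p_2)·(x_1−20).
After buying the subsistence bundle (20, 10), a share 4/7 of the remaining income goes to x_1: x_1* = 20 + 4/7·(m − 20p_1 − 10p_2)/p_1.
Discretionary income = 108 − 20·3 − 10·1.2 = 36; x_1* = 20 + 4/7·36/3 = 26.8571.

x_1* = 26.8571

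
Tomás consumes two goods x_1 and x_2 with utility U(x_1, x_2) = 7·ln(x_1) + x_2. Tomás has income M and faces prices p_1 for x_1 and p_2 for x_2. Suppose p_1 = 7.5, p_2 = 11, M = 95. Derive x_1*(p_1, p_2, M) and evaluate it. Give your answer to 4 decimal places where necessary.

x_1* = 10.2667

MU_x_1 = 7/x_1, MU_x_2 = 1. Tangency: 7/x_1 = p_1/p_2.
So x_1*(p_1,p_2) = 7·p_2/p_1, independent of income; and x_2* = (M − 7·p_2)/p_2.
At the given prices: x_1* = 7·11/7.5 = 10.2667.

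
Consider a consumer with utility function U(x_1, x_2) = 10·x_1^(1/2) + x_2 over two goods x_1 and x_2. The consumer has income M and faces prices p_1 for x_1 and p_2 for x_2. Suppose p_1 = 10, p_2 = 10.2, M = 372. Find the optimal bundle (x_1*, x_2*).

x_1* = 26.01, x_2* = 10.9706

Solve: √x_1 = 5·p_2/p_1, so x_1*(p_1,p_2) = (5·p_2/p_1)², and x_2* = (M − p_1·x_1*)/p_2.
Plugging in: x_1* = (5·10.2/10)² = 26.01, x_2* = 10.9706.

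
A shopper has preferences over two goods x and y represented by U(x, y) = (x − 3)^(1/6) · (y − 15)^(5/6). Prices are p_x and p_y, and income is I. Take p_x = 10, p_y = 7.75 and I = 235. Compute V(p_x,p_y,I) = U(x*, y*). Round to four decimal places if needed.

V = 6.9942

This is Cobb-Douglas in (x−3, y−15): tangency gives 1/6·p_y·(y−15) = 5/6·p_x·(x−3).
After buying the subsistence bundle (3, 15), a share 1/6 of the remaining income goes to x: x* = 3 + 1/6·(I − 3p_x − 15p_y)/p_x.
Discretionary income = 235 − 3·10 − 15·7.75 = 88.75; x* = 3 + 1/6·88.75/10 = 4.4792; y* = 15 + 5/6·88.75/7.75 = 24.543.
Utility at the optimum: U(4.4792, 24.543) = 6.9942.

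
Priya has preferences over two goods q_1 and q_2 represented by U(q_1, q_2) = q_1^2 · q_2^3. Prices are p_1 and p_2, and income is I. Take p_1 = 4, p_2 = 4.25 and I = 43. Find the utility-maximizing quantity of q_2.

q_2* = 6.0706

Tangency: MRS = (2/3)·q_2/q_1 = p_1/p_2.
So 2·p_2·q_2 = 3·p_1·q_1; combined with the budget, a share 0.4 of income goes to q_1.
Demand: q_1*(p_1,p_2,I) = 0.4·I/p_1 and q_2* = 0.6·I/p_2.
At p_1=4, p_2=4.25, I=43: q_2* = 0.6·43/4.25 = 6.0706.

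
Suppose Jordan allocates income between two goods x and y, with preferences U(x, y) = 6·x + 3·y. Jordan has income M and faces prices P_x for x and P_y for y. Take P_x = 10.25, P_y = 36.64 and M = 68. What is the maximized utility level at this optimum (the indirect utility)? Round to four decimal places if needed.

V = 39.8049

Perfect substitutes: compare marginal utility per dollar. 6/P_x vs 3/P_y → 0.5854 vs 0.0819.
x gives more utility per dollar, so spend all income on x: x* = M/P_x, y* = 0.
Numerically: x* = 6.6341, y* = 0.
Utility at the optimum: U(6.6341, 0) = 39.8049.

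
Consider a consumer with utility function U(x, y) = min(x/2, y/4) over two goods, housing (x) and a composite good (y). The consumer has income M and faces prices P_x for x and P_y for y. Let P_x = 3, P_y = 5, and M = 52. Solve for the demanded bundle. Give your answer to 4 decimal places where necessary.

Leontief preferences: the optimum is at the kink where x/2 = y/4, i.e. y = 2·x.
Budget: P_x·x + P_y·2·x = M, so (2·P_x + 4·P_y)·x = 2·M.
Demand: x*(P_x,P_y,M) = 2·M/(2·P_x + 4·P_y), y* = 4·M/(2·P_x + 4·P_y).
Here 2·3 + 4·5 = 26, giving x* = 4 and y* = 8.

x* = 4, y* = 8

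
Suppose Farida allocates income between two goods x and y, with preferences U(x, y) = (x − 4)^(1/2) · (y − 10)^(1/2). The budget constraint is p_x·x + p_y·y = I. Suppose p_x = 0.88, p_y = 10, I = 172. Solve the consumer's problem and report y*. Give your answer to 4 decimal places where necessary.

This is Cobb-Douglas in (x−4, y−10): tangency gives 0.5·p_y·(y−10) = 0.5·p_x·(x−4).
After buying the subsistence bundle (4, 10), a share 0.5 of the remaining income goes to x: x* = 4 + 0.5·(I − 4p_x − 10p_y)/p_x.
Discretionary income = 172 − 4·0.88 − 10·10 = 68.48; y* = 10 + 0.5·68.48/10 = 13.424.

y* = 13.424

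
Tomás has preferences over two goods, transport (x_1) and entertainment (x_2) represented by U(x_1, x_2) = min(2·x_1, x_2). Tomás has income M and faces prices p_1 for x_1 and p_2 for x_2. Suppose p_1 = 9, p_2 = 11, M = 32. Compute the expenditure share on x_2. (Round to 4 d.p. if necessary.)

share on x_2 = 0.7097

Demand: x_1*(p_1,p_2,M) = M/(p_1 + 2·p_2), x_2* = 2·M/(p_1 + 2·p_2).
Here 9 + 2·11 = 31, giving x_1* = 1.0323 and x_2* = 2.0645.
Expenditure on x_2: 11·2.0645 = 22.7097; share = 0.7097.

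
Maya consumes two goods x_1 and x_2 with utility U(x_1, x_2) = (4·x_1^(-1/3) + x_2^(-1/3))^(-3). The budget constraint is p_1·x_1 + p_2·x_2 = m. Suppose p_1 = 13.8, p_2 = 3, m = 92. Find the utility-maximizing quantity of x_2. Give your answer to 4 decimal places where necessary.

x_2* = 5.9637

MRS = MU_x_1/MU_x_2 = 4·(x_2/x_1)^(4/3). Set equal to p_1/p_2.
Hence x_2/x_1 = ((1/4)·p_1/p_2)^(1/(4/3)), i.e. raised to the 0.75 power.
Substitute x_2 = (x_2/x_1)·x_1 into the budget: x_1* = m/(p_1 + p_2·(x_2/x_1)).
Numerically x_2/x_1 = 1.110512, so x_1* = 92/(13.8 + 3·1.110512) = 5.3702 and x_2* = 1.110512·5.3702 = 5.9637.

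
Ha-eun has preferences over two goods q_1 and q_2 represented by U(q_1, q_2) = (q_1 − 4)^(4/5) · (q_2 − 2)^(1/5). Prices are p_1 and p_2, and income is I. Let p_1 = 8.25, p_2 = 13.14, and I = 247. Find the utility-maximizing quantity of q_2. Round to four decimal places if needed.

q_2* = 4.8572

Let q_1' = q_1−4, q_2' = q_2−2. MRS = 4·q_2'/q_1' = p_1/p_2.
After buying the subsistence bundle (4, 2), a share 0.8 of the remaining income goes to q_1: q_1* = 4 + 0.8·(I − 4p_1 − 2p_2)/p_1.
Discretionary income = 247 − 4·8.25 − 2·13.14 = 187.72; q_2* = 2 + 0.2·187.72/13.14 = 4.8572.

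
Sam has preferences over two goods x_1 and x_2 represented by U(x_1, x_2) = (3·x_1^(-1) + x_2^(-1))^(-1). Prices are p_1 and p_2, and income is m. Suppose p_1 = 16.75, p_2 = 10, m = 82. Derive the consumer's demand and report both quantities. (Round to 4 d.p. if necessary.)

MRS = MU_x_1/MU_x_2 = 3·(x_2/x_1)^(2). Set equal to p_1/p_2.
Solve for the ratio: x_2/x_1 = [(1/3)·p_1/p_2]^(0.5).
Substitute x_2 = (x_2/x_1)·x_1 into the budget: x_1* = m/(p_1 + p_2·(x_2/x_1)).
Numerically x_2/x_1 = 0.747217, so x_1* = 82/(16.75 + 10·0.747217) = 3.3853 and x_2* = 0.747217·3.3853 = 2.5296.

x_1* = 3.3853, x_2* = 2.5296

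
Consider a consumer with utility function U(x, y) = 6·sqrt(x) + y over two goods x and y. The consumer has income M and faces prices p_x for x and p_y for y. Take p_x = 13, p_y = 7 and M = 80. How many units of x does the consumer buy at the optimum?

x* = 2.6095

Thus x* = (3·p_y/p_x)² — independent of M — with the rest of income spent on y.
Plugging in: x* = (3·7/13)² = 2.6095.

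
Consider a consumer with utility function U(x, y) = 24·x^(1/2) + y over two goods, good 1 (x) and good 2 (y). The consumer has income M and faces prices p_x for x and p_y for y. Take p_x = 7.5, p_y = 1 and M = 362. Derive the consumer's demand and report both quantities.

MU_x = 12/√x, MU_y = 1. Tangency: 12/√x = p_x/p_y.
Solve: √x = 12·p_y/p_x, so x*(p_x,p_y) = (12·p_y/p_x)², and y* = (M − p_x·x*)/p_y.
Plugging in: x* = (12·1/7.5)² = 2.56, y* = 342.8.

x* = 2.56, y* = 342.8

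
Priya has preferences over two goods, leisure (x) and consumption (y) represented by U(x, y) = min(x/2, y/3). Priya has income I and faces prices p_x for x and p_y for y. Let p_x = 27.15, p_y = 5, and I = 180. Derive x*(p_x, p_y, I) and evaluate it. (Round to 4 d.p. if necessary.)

x* = 5.1948

Leontief preferences: the optimum is at the kink where x/2 = y/3, i.e. y = (3/2)·x.
Budget: p_x·x + p_y·(3/2)·x = I, so (2·p_x + 3·p_y)·x = 2·I.
Demand: x*(p_x,p_y,I) = 2·I/(2·p_x + 3·p_y), y* = 3·I/(2·p_x + 3·p_y).
Here 2·27.15 + 3·5 = 69.3, giving x* = 5.1948.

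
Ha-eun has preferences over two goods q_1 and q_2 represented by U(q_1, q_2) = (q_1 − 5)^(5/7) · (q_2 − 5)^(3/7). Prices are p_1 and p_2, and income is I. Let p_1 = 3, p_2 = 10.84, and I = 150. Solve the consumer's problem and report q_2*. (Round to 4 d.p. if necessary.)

This is Cobb-Douglas in (q_1−5, q_2−5): tangency gives 5/7·p_2·(q_2−5) = 3/7·p_1·(q_1−5).
Substituting into the budget: q_1* = 5 + 0.625·(I − 5·p_1 − 5·p_2)/p_1, and q_2* = 5 + 0.375·(…)/p_2.
Discretionary income = 150 − 5·3 − 5·10.84 = 80.8; q_2* = 5 + 0.375·80.8/10.84 = 7.7952.

q_2* = 7.7952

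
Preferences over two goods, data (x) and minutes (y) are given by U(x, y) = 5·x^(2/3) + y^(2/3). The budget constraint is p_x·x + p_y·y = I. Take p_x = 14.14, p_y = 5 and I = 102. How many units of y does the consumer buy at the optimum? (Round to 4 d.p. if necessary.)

y* = 1.2267

Substitute y = (y/x)·x into the budget: x* = I/(p_x + p_y·(y/x)).
Numerically y/x = 0.180937, so x* = 102/(14.14 + 5·0.180937) = 6.7798 and y* = 0.180937·6.7798 = 1.2267.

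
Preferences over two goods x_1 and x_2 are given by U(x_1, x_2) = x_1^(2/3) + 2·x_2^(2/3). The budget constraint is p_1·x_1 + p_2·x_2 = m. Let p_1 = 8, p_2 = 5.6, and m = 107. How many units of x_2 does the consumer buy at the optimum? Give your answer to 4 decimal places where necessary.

From the CES first-order condition, (1/2)·(x_2/x_1)^(1/3) = p_1/p_2.
Hence x_2/x_1 = (2·p_1/p_2)^(1/(1/3)), i.e. raised to the 3 power.
Substitute x_2 = (x_2/x_1)·x_1 into the budget: x_1* = m/(p_1 + p_2·(x_2/x_1)).
Numerically x_2/x_1 = 23.323615, so x_1* = 107/(8 + 5.6·23.323615) = 0.7719 and x_2* = 23.323615·0.7719 = 18.0044.

x_2* = 18.0044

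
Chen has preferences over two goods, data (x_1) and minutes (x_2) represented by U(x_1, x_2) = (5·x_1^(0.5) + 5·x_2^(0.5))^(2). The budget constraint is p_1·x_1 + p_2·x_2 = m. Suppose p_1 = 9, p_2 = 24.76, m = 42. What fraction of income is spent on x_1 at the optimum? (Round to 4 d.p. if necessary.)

MRS = MU_x_1/MU_x_2 = (x_2/x_1)^(0.5). Set equal to p_1/p_2.
Hence x_2/x_1 = (p_1/p_2)^(1/(0.5)), i.e. raised to the 2 power.
Substitute x_2 = (x_2/x_1)·x_1 into the budget: x_1* = m/(p_1 + p_2·(x_2/x_1)).
Numerically x_2/x_1 = 0.132125, so x_1* = 42/(9 + 24.76·0.132125) = 3.4226 and x_2* = 0.132125·3.4226 = 0.4522.
Expenditure on x_1: 9·3.4226 = 30.8033; share = 0.7334.

share on x_1 = 0.7334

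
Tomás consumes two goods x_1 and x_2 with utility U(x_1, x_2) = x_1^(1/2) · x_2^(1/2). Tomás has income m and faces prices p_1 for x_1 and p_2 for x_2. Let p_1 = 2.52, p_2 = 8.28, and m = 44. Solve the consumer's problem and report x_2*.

The MRS is x_2/x_1. Set MRS = p_1/p_2.
So 0.5·p_2·x_2 = 0.5·p_1·x_1; combined with the budget, a share 0.5 of income goes to x_1.
Demand: x_1*(p_1,p_2,m) = 0.5·m/p_1 and x_2* = 0.5·m/p_2.
At p_1=2.52, p_2=8.28, m=44: x_2* = 0.5·44/8.28 = 2.657.

x_2* = 2.657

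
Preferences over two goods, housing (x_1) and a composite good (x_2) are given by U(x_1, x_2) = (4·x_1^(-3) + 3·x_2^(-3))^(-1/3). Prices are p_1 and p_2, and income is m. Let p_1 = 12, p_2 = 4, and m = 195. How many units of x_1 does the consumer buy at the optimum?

Substitute x_2 = (x_2/x_1)·x_1 into the budget: x_1* = m/(p_1 + p_2·(x_2/x_1)).
Numerically x_2/x_1 = 1.224745, so x_1* = 195/(12 + 4·1.224745) = 11.5392.

x_1* = 11.5392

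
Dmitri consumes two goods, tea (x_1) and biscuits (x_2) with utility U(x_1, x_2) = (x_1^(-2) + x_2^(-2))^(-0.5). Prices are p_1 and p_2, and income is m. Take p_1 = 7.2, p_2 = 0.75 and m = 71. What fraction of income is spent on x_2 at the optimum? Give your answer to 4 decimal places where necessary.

share on x_2 = 0.1813

With the ratio pinned down, the budget gives x_1* = m/(p_1 + p_2·(x_2/x_1)) and x_2* = (x_2/x_1)·x_1*.
Numerically x_2/x_1 = 2.125317, so x_1* = 71/(7.2 + 0.75·2.125317) = 8.0737 and x_2* = 2.125317·8.0737 = 17.1592.
Expenditure on x_2: 0.75·17.1592 = 12.8694; share = 0.1813.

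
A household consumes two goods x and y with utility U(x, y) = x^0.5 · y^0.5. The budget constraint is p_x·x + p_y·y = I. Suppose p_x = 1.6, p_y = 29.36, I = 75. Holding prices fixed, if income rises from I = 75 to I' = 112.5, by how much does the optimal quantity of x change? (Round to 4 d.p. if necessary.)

Demand: x*(p_x,p_y,I) = 0.5·I/p_x and y* = 0.5·I/p_y.
At p_x=1.6, p_y=29.36, I=75: x* = 0.5·75/1.6 = 23.4375.
At I' = 112.5: x* = 35.1562. Change: 35.1562 − 23.4375 = 11.7188.

Δx* = 11.7188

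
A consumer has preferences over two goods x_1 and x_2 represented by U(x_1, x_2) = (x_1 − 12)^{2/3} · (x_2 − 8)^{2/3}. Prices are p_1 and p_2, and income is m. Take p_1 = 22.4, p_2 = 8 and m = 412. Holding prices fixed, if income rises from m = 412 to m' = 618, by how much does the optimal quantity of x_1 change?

Δx_1* = 4.5982

MRS = (x_2−8)/(x_1−12). Tangency with p_1/p_2 gives x_2−8 = (p_1/p_2)·(x_1−12).
Substituting into the budget: x_1* = 12 + 0.5·(m − 12·p_1 − 8·p_2)/p_1, and x_2* = 8 + 0.5·(…)/p_2.
Discretionary income = 412 − 12·22.4 − 8·8 = 79.2; x_1* = 12 + 0.5·79.2/22.4 = 13.7679.
At m' = 618: x_1* = 18.3661. Change: 18.3661 − 13.7679 = 4.5982.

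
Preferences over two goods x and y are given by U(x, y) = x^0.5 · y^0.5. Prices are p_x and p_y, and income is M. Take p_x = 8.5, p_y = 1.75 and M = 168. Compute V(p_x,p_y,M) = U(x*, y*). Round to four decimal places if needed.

Tangency: MRS = y/x = p_x/p_y.
Rearranging, p_y·y = p_x·x. Substituting into the budget gives p_x·x·(1 + 1) = M.
Demand: x*(p_x,p_y,M) = 0.5·M/p_x and y* = 0.5·M/p_y.
At p_x=8.5, p_y=1.75, M=168: x* = 0.5·168/8.5 = 9.8824, y* = 48.
Utility at the optimum: U(9.8824, 48) = 21.7796.

V = 21.7796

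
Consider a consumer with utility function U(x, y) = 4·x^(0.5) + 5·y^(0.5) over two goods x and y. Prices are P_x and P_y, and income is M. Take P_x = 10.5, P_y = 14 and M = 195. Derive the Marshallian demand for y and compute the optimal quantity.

From the CES first-order condition, (4/5)·(y/x)^(0.5) = P_x/P_y.
Solve for the ratio: y/x = [(5/4)·P_x/P_y]^(2).
Substitute y = (y/x)·x into the budget: x* = M/(P_x + P_y·(y/x)).
Numerically y/x = 0.878906, so x* = 195/(10.5 + 14·0.878906) = 8.5509 and y* = 0.878906·8.5509 = 7.5154.

y* = 7.5154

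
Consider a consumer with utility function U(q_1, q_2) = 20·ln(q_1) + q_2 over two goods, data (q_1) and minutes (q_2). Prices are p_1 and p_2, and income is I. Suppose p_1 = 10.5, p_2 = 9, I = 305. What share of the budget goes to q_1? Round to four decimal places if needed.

Set MRS = p_1/p_2: (20/q_1)/1 = p_1/p_2.
So q_1*(p_1,p_2) = 20·p_2/p_1, independent of income; and q_2* = (I − 20·p_2)/p_2.
At the given prices: q_1* = 20·9/10.5 = 17.1429, and q_2* = 13.8889.
Expenditure on q_1: 10.5·17.1429 = 180; share = 0.5902.

share on q_1 = 0.5902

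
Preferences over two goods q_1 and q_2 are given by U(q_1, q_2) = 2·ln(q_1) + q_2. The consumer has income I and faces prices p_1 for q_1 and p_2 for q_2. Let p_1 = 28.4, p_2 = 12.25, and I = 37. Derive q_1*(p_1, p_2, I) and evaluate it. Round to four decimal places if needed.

MU_q_1 = 2/q_1, MU_q_2 = 1. Tangency: 2/q_1 = p_1/p_2.
So q_1*(p_1,p_2) = 2·p_2/p_1, independent of income; and q_2* = (I − 2·p_2)/p_2.
At the given prices: q_1* = 2·12.25/28.4 = 0.8627.

q_1* = 0.8627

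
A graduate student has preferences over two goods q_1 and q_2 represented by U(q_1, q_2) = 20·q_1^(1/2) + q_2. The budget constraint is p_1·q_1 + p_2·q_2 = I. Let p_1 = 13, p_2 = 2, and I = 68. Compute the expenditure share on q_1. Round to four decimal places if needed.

share on q_1 = 0.4525

Set MRS = p_1/p_2: 10·q_1^(−1/2) = p_1/p_2.
Thus q_1* = (10·p_2/p_1)² — independent of I — with the rest of income spent on q_2.
Plugging in: q_1* = (10·2/13)² = 2.3669, q_2* = 18.6154.
Expenditure on q_1: 13·2.3669 = 30.7692; share = 0.4525.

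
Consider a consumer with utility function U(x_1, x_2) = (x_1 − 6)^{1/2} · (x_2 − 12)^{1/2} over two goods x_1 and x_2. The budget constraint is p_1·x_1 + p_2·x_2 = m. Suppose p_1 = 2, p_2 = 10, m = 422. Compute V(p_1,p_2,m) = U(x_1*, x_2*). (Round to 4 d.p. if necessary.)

MRS = (x_2−12)/(x_1−6). Tangency with p_1/p_2 gives x_2−12 = (p_1/p_2)·(x_1−6).
After buying the subsistence bundle (6, 12), a share 0.5 of the remaining income goes to x_1: x_1* = 6 + 0.5·(m − 6p_1 − 12p_2)/p_1.
Discretionary income = 422 − 6·2 − 12·10 = 290; x_1* = 6 + 0.5·290/2 = 78.5; x_2* = 12 + 0.5·290/10 = 26.5.
Utility at the optimum: U(78.5, 26.5) = 32.423.

V = 32.423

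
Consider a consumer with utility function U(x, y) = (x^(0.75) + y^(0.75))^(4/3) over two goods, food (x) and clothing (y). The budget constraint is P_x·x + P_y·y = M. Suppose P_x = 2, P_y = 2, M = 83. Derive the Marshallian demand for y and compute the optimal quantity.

y* = 20.75

Substitute y = (y/x)·x into the budget: x* = M/(P_x + P_y·(y/x)).
Numerically y/x = 1, so x* = 83/(2 + 2·1) = 20.75 and y* = 1·20.75 = 20.75.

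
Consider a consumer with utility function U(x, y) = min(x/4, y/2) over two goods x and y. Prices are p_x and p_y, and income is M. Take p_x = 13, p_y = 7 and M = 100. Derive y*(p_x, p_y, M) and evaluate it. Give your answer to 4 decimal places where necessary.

y* = 3.0303

Leontief preferences: the optimum is at the kink where x/4 = y/2, i.e. y = (1/2)·x.
Budget: p_x·x + p_y·(1/2)·x = M, so (4·p_x + 2·p_y)·x = 4·M.
Demand: x*(p_x,p_y,M) = 4·M/(4·p_x + 2·p_y), y* = 2·M/(4·p_x + 2·p_y).
Here 4·13 + 2·7 = 66, giving y* = 3.0303.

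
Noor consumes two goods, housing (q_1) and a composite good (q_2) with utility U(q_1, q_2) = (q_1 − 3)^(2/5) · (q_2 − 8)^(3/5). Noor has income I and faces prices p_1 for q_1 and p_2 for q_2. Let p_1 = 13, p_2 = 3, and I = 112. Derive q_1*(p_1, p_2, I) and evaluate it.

q_1* = 4.5077

Let q_1' = q_1−3, q_2' = q_2−8. MRS = (2/3)·q_2'/q_1' = p_1/p_2.
After buying the subsistence bundle (3, 8), a share 0.4 of the remaining income goes to q_1: q_1* = 3 + 0.4·(I − 3p_1 − 8p_2)/p_1.
Discretionary income = 112 − 3·13 − 8·3 = 49; q_1* = 3 + 0.4·49/13 = 4.5077.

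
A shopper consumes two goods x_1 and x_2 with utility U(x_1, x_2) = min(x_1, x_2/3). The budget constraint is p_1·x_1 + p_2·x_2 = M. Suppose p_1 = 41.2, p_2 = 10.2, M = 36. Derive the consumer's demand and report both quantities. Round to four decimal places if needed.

x_1* = 0.5014, x_2* = 1.5042

With perfect complements, no substitution: consume in ratio x_1:x_2 = 1:3.
Budget: p_1·x_1 + p_2·3·x_1 = M, so (p_1 + 3·p_2)·x_1 = M.
Demand: x_1*(p_1,p_2,M) = M/(p_1 + 3·p_2), x_2* = 3·M/(p_1 + 3·p_2).
Here 41.2 + 3·10.2 = 71.8, giving x_1* = 0.5014 and x_2* = 1.5042.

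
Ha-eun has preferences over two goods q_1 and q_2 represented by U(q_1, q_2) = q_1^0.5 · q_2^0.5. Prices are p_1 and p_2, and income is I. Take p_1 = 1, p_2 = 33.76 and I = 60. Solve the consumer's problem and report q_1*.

MU_q_1/MU_q_2 = (0.5·q_2)/(0.5·q_1); tangency sets this equal to p_1/p_2.
Rearranging, p_2·q_2 = p_1·q_1. Substituting into the budget gives p_1·q_1·(1 + 1) = I.
Demand: q_1*(p_1,p_2,I) = 0.5·I/p_1 and q_2* = 0.5·I/p_2.
At p_1=1, p_2=33.76, I=60: q_1* = 0.5·60/1 = 30.

q_1* = 30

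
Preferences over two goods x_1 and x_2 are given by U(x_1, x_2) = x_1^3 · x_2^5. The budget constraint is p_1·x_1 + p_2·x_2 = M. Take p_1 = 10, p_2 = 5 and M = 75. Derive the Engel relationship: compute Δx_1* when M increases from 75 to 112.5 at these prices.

Δx_1* = 1.4062

Tangency: MRS = (3/5)·x_2/x_1 = p_1/p_2.
So 3·p_2·x_2 = 5·p_1·x_1; combined with the budget, a share 0.375 of income goes to x_1.
Demand: x_1*(p_1,p_2,M) = 0.375·M/p_1 and x_2* = 0.625·M/p_2.
At p_1=10, p_2=5, M=75: x_1* = 0.375·75/10 = 2.8125.
At M' = 112.5: x_1* = 4.2188. Change: 4.2188 − 2.8125 = 1.4062.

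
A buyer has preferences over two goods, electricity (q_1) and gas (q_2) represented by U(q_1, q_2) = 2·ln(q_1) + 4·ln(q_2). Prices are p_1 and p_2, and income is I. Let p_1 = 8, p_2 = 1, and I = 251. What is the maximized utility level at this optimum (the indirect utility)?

V = 25.1747

The MRS is (1/2)·q_2/q_1. Set MRS = p_1/p_2.
Rearranging, p_2·q_2 = 2·p_1·q_1. Substituting into the budget gives p_1·q_1·(1 + 2) = I.
Demand: q_1*(p_1,p_2,I) = 1/3·I/p_1 and q_2* = 2/3·I/p_2.
At p_1=8, p_2=1, I=251: q_1* = 1/3·251/8 = 10.4583, q_2* = 167.3333.
Utility at the optimum: U(10.4583, 167.3333) = 25.1747.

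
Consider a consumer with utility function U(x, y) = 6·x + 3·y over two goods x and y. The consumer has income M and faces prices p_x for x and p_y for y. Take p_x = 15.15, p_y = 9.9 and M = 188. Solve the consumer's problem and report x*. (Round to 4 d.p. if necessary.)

x gives more utility per dollar, so spend all income on x: x* = M/p_x, y* = 0.
Numerically: x* = 12.4092, y* = 0.

x* = 12.4092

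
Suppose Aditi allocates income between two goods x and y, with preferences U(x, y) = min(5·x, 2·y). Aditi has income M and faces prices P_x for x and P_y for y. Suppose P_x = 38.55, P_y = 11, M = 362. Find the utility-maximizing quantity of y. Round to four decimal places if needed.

Leontief preferences: the optimum is at the kink where x/2 = y/5, i.e. y = (5/2)·x.
Budget: P_x·x + P_y·(5/2)·x = M, so (2·P_x + 5·P_y)·x = 2·M.
Demand: x*(P_x,P_y,M) = 2·M/(2·P_x + 5·P_y), y* = 5·M/(2·P_x + 5·P_y).
Here 2·38.55 + 5·11 = 132.1, giving y* = 13.7017.

y* = 13.7017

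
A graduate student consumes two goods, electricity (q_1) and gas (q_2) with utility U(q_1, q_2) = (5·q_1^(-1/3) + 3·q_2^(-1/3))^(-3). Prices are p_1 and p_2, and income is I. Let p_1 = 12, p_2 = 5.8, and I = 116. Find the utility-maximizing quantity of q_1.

q_1* = 6.1633

MRS = MU_q_1/MU_q_2 = (5/3)·(q_2/q_1)^(4/3). Set equal to p_1/p_2.
Solve for the ratio: q_2/q_1 = [(3/5)·p_1/p_2]^(0.75).
With the ratio pinned down, the budget gives q_1* = I/(p_1 + p_2·(q_2/q_1)) and q_2* = (q_2/q_1)·q_1*.
Numerically q_2/q_1 = 1.176057, so q_1* = 116/(12 + 5.8·1.176057) = 6.1633.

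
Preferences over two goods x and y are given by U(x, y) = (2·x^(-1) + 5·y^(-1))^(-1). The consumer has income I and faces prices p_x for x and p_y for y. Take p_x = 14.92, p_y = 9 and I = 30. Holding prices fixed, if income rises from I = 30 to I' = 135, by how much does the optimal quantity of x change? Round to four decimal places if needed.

Substitute y = (y/x)·x into the budget: x* = I/(p_x + p_y·(y/x)).
Numerically y/x = 2.035791, so x* = 30/(14.92 + 9·2.035791) = 0.9025.
At I' = 135: x* = 4.0611. Change: 4.0611 − 0.9025 = 3.1586.

Δx* = 3.1586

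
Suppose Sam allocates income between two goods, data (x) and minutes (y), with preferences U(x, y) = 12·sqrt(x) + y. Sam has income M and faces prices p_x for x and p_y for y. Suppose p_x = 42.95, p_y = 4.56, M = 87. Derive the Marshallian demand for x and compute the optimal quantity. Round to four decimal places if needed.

MU_x = 6/√x, MU_y = 1. Tangency: 6/√x = p_x/p_y.
Thus x* = (6·p_y/p_x)² — independent of M — with the rest of income spent on y.
Plugging in: x* = (6·4.56/42.95)² = 0.4058.

x* = 0.4058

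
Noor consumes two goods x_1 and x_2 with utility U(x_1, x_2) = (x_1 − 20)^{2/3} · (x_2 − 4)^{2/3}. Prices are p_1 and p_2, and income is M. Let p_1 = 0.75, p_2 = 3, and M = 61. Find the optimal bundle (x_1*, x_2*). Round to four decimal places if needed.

Let x_1' = x_1−20, x_2' = x_2−4. MRS = x_2'/x_1' = p_1/p_2.
After buying the subsistence bundle (20, 4), a share 0.5 of the remaining income goes to x_1: x_1* = 20 + 0.5·(M − 20p_1 − 4p_2)/p_1.
Discretionary income = 61 − 20·0.75 − 4·3 = 34; x_1* = 20 + 0.5·34/0.75 = 42.6667; x_2* = 4 + 0.5·34/3 = 9.6667.

x_1* = 42.6667, x_2* = 9.6667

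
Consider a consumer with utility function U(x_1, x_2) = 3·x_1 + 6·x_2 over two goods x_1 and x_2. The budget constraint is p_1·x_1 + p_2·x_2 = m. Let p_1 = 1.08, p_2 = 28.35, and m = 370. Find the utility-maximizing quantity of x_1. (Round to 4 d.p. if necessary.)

Numerically: x_1* = 342.5926, x_2* = 0.

x_1* = 342.5926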